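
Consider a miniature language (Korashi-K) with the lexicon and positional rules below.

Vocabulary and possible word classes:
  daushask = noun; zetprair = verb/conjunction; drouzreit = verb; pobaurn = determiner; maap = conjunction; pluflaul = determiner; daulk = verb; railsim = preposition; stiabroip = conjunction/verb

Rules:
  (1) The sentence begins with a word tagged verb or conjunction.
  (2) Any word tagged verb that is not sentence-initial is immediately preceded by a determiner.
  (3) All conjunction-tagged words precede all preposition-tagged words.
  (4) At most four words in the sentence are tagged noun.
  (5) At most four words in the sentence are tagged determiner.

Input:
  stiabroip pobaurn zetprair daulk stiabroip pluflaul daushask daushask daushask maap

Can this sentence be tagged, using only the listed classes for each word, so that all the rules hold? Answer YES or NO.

Candidates per position — 1:stiabroip {conjunction,verb}; 2:pobaurn {determiner}; 3:zetprair {verb,conjunction}; 4:daulk {verb}; 5:stiabroip {conjunction,verb}; 6:pluflaul {determiner}; 7:daushask {noun}; 8:daushask {noun}; 9:daushask {noun}; 10:maap {conjunction}.
Rule 2 cannot be satisfied by any choice of tags from the lexicon.
So there is no consistent tagging.

NO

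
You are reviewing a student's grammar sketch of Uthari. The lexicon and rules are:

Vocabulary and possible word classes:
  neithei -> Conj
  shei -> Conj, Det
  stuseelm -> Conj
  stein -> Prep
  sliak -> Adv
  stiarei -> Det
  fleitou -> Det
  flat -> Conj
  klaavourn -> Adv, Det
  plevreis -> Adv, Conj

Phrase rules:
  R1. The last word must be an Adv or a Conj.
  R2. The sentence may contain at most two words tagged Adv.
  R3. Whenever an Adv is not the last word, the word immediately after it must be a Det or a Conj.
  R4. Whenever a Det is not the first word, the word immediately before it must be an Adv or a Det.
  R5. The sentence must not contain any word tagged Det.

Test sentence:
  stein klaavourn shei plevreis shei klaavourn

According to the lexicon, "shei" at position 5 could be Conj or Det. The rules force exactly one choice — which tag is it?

Candidates per position — 1:stein {Prep}; 2:klaavourn {Adv,Det}; 3:shei {Conj,Det}; 4:plevreis {Adv,Conj}; 5:shei {Conj,Det}; 6:klaavourn {Adv,Det}.
Position 2: Det is ruled out by rule 4; that leaves Adv.
Position 3: Det is ruled out by rule 5; that leaves Conj.
Position 5: Det is ruled out by rule 5; that leaves Conj.
Position 6: Det is ruled out by rule 1; that leaves Adv.
Position 4: Adv is ruled out by rule 2; that leaves Conj.
The unique satisfying tagging is: Prep Adv Conj Conj Conj Adv.
Checking: rule 1 holds; rule 2 holds; rule 3 holds; rule 4 holds; rule 5 holds.

Conj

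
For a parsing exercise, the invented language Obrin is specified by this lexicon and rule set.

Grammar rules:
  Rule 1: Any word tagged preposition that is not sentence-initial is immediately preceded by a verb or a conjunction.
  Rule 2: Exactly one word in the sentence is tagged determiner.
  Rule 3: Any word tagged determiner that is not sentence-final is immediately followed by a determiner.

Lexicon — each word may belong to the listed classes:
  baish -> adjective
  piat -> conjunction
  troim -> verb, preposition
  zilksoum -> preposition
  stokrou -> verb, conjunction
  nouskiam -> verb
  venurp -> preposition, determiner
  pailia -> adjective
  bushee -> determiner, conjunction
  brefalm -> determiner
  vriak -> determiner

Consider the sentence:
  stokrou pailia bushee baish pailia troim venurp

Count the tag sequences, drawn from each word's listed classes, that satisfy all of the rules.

Candidates per position — 1:stokrou {verb,conjunction}; 2:pailia {adjective}; 3:bushee {determiner,conjunction}; 4:baish {adjective}; 5:pailia {adjective}; 6:troim {verb,preposition}; 7:venurp {preposition,determiner}.
There are 16 candidate sequences in total.
The sequences that satisfy every rule: verb adjective conjunction adjective adjective verb determiner; conjunction adjective conjunction adjective adjective verb determiner.
Count = 2.

2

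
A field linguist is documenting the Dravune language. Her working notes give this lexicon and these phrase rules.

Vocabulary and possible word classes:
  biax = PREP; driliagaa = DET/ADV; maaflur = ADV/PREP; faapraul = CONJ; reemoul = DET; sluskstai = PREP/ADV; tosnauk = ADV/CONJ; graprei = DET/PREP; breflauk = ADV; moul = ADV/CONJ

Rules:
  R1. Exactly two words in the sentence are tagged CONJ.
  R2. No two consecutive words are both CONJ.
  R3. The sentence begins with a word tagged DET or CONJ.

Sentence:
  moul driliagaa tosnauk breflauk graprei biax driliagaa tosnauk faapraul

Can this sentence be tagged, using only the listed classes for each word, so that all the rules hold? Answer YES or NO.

Candidates per position — 1:moul {ADV,CONJ}; 2:driliagaa {DET,ADV}; 3:tosnauk {ADV,CONJ}; 4:breflauk {ADV}; 5:graprei {DET,PREP}; 6:biax {PREP}; 7:driliagaa {DET,ADV}; 8:tosnauk {ADV,CONJ}; 9:faapraul {CONJ}.
One satisfying assignment: CONJ DET ADV ADV DET PREP DET ADV CONJ.
Rule-by-rule: rule 1 holds; rule 2 holds; rule 3 holds.

YES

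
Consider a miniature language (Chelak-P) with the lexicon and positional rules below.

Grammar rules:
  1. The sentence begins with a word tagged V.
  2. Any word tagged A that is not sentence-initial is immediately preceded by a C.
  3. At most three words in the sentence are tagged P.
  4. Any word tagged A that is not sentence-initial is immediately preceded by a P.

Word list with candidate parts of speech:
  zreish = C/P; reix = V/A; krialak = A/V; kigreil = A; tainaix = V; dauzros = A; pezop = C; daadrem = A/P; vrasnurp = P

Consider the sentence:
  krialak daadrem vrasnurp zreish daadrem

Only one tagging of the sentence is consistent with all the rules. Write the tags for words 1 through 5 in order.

V P P C P

Candidates per position — 1:krialak {A,V}; 2:daadrem {A,P}; 3:vrasnurp {P}; 4:zreish {C,P}; 5:daadrem {A,P}.
Position 1: tagging it A would leave rule 1 unsatisfiable, so it must be V.
Position 2: tagging it A would leave rule 2 unsatisfiable, so it must be P.
The remaining ambiguous positions (4, 5) are resolved jointly — only one combination satisfies every rule.
So the tagging must be: V P P C P.
Verifying each rule — rule 1 ✓; rule 2 ✓; rule 3 ✓; rule 4 ✓.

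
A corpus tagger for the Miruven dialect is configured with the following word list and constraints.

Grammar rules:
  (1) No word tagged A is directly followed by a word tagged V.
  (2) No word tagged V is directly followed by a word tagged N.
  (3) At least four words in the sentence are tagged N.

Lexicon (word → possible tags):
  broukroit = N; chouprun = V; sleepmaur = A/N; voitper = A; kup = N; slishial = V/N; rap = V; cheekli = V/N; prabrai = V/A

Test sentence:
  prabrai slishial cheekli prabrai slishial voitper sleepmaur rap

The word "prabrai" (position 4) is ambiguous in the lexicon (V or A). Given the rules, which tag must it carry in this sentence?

A

Candidates per position — 1:prabrai {V,A}; 2:slishial {V,N}; 3:cheekli {V,N}; 4:prabrai {V,A}; 5:slishial {V,N}; 6:voitper {A}; 7:sleepmaur {A,N}; 8:rap {V}.
If word 2 were V, no tagging could satisfy rule 3; so word 2 is N.
If word 3 were V, no tagging could satisfy rule 3; so word 3 is N.
If word 5 were V, no tagging could satisfy rule 3; so word 5 is N.
If word 7 were A, no tagging could satisfy rule 1; so word 7 is N.
If word 1 were V, no tagging could satisfy rule 2; so word 1 is A.
If word 4 were V, no tagging could satisfy rule 2; so word 4 is A.
So the tagging must be: A N N A N A N V.
Verifying each rule — rule 1 ok; rule 2 ok; rule 3 ok.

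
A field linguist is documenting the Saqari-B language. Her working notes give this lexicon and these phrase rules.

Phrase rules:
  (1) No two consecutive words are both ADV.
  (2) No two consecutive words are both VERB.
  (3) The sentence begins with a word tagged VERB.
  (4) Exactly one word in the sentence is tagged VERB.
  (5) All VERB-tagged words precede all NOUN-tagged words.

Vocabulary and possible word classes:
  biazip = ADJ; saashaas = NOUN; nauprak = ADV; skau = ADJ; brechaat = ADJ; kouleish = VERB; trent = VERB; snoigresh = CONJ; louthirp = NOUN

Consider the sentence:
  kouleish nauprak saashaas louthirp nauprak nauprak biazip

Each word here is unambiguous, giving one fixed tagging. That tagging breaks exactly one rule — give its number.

Fixed tagging: VERB ADV NOUN NOUN ADV ADV ADJ.
Applying the rules: R1 violated, R2 holds, R3 holds, R4 holds, R5 holds.
Only rule 1 fails.

1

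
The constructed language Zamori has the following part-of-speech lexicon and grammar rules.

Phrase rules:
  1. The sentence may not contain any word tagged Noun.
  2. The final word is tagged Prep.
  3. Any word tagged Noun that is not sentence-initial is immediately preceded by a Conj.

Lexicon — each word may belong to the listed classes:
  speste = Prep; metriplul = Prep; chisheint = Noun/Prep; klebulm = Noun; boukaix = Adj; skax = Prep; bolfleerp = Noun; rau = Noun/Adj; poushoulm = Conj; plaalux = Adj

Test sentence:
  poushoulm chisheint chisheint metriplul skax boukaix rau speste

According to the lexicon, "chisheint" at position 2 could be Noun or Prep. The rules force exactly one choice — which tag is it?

Prep

Candidates per position — 1:poushoulm {Conj}; 2:chisheint {Noun,Prep}; 3:chisheint {Noun,Prep}; 4:metriplul {Prep}; 5:skax {Prep}; 6:boukaix {Adj}; 7:rau {Noun,Adj}; 8:speste {Prep}.
Position 2: Noun is ruled out by rule 1; that leaves Prep.
Position 3: Noun is ruled out by rule 1; that leaves Prep.
Position 7: Noun is ruled out by rule 1; that leaves Adj.
That leaves exactly one tagging: Conj Prep Prep Prep Prep Adj Adj Prep.
Check: rule 1 ✓; rule 2 ✓; rule 3 ✓.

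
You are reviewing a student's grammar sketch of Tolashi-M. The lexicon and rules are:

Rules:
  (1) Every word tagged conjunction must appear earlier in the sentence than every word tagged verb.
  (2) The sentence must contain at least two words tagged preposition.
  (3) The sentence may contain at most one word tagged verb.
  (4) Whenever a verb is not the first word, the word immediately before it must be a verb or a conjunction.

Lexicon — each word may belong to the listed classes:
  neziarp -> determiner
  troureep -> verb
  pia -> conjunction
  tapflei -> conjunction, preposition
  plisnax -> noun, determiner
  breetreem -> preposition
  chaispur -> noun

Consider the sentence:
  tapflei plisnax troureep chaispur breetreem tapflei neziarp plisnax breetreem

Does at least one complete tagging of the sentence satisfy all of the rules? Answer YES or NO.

NO

Candidates per position — 1:tapflei {conjunction,preposition}; 2:plisnax {noun,determiner}; 3:troureep {verb}; 4:chaispur {noun}; 5:breetreem {preposition}; 6:tapflei {conjunction,preposition}; 7:neziarp {determiner}; 8:plisnax {noun,determiner}; 9:breetreem {preposition}.
Rule 4 cannot be satisfied by any choice of tags from the lexicon.
So there is no consistent tagging.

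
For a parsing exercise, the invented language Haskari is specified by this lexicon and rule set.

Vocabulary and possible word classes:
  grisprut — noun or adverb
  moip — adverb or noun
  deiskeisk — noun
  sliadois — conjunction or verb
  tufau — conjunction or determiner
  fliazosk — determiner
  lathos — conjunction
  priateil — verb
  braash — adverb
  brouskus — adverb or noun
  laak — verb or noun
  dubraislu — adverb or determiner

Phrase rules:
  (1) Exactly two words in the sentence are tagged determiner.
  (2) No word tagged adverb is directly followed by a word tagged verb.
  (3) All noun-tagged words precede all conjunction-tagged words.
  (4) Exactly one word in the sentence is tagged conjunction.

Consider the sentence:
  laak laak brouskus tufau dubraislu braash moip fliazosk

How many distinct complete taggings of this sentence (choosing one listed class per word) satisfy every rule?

Candidates per position — 1:laak {verb,noun}; 2:laak {verb,noun}; 3:brouskus {adverb,noun}; 4:tufau {conjunction,determiner}; 5:dubraislu {adverb,determiner}; 6:braash {adverb}; 7:moip {adverb,noun}; 8:fliazosk {determiner}.
There are 64 candidate sequences in total.
Checking each against the rules leaves 8 sequences.
Count = 8.

8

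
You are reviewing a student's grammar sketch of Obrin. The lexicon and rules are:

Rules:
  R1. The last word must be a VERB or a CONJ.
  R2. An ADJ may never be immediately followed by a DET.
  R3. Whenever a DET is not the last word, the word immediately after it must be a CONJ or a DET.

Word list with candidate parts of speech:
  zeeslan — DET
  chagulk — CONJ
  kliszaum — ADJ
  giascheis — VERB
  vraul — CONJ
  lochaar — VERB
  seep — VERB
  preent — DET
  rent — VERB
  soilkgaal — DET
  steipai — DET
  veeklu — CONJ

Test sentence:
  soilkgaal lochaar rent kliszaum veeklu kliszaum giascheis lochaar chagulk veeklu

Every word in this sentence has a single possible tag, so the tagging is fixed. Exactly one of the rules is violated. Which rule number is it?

Fixed tagging: DET VERB VERB ADJ CONJ ADJ VERB VERB CONJ CONJ.
Checking each rule: R1 ok, R2 ok, R3 fails.
Only rule 3 fails.

3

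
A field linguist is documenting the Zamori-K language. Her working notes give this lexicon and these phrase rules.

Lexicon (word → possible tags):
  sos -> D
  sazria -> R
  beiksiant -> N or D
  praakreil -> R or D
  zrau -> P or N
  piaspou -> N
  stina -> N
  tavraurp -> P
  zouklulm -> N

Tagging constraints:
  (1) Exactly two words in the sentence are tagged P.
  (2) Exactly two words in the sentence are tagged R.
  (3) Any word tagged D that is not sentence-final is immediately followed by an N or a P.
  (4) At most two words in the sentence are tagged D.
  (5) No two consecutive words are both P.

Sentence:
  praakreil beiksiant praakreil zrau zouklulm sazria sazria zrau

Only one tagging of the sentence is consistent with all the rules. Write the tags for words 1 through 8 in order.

D N D P N R R P

Candidates per position — 1:praakreil {R,D}; 2:beiksiant {N,D}; 3:praakreil {R,D}; 4:zrau {P,N}; 5:zouklulm {N}; 6:sazria {R}; 7:sazria {R}; 8:zrau {P,N}.
Position 1: R is ruled out by rule 2; that leaves D.
Position 2: D is ruled out by rule 3; that leaves N.
Position 3: R is ruled out by rule 2; that leaves D.
Position 4: N is ruled out by rule 1; that leaves P.
Position 8: N is ruled out by rule 1; that leaves P.
That leaves exactly one tagging: D N D P N R R P.
Rule-by-rule: rule 1 ok; rule 2 ok; rule 3 ok; rule 4 ok; rule 5 ok.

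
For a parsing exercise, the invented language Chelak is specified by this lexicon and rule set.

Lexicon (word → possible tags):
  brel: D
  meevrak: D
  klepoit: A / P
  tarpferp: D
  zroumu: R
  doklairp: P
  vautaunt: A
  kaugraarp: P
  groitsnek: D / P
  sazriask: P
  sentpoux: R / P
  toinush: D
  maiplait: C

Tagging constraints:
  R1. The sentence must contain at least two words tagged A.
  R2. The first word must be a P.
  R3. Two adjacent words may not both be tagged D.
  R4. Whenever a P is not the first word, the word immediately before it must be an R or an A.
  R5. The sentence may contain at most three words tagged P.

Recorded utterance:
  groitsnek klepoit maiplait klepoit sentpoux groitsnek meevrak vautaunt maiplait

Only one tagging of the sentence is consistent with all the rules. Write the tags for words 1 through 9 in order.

P A C A R P D A C

Candidates per position — 1:groitsnek {D,P}; 2:klepoit {A,P}; 3:maiplait {C}; 4:klepoit {A,P}; 5:sentpoux {R,P}; 6:groitsnek {D,P}; 7:meevrak {D}; 8:vautaunt {A}; 9:maiplait {C}.
Position 1: D is ruled out by rule 2; that leaves P.
Position 2: P is ruled out by rule 4; that leaves A.
Position 4: P is ruled out by rule 4; that leaves A.
Position 6: D is ruled out by rule 3; that leaves P.
Position 5: P is ruled out by rule 4; that leaves R.
The only consistent sequence is: P A C A R P D A C.
Checking: rule 1 ok; rule 2 ok; rule 3 ok; rule 4 ok; rule 5 ok.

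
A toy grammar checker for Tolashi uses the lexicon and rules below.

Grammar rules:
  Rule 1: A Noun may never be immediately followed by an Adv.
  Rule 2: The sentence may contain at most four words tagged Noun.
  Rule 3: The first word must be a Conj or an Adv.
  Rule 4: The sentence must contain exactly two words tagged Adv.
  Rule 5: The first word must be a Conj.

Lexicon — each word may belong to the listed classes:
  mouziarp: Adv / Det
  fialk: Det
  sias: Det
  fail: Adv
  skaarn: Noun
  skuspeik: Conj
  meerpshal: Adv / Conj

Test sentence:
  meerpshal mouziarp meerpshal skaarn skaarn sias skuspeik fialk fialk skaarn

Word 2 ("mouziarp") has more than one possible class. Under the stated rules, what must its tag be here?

Candidates per position — 1:meerpshal {Adv,Conj}; 2:mouziarp {Adv,Det}; 3:meerpshal {Adv,Conj}; 4:skaarn {Noun}; 5:skaarn {Noun}; 6:sias {Det}; 7:skuspeik {Conj}; 8:fialk {Det}; 9:fialk {Det}; 10:skaarn {Noun}.
Position 1: tagging it Adv would leave rule 5 unsatisfiable, so it must be Conj.
Position 2: tagging it Det would leave rule 4 unsatisfiable, so it must be Adv.
Position 3: tagging it Conj would leave rule 4 unsatisfiable, so it must be Adv.
The only consistent sequence is: Conj Adv Adv Noun Noun Det Conj Det Det Noun.
Verifying each rule — rule 1 ✓; rule 2 ✓; rule 3 ✓; rule 4 ✓; rule 5 ✓.

Adv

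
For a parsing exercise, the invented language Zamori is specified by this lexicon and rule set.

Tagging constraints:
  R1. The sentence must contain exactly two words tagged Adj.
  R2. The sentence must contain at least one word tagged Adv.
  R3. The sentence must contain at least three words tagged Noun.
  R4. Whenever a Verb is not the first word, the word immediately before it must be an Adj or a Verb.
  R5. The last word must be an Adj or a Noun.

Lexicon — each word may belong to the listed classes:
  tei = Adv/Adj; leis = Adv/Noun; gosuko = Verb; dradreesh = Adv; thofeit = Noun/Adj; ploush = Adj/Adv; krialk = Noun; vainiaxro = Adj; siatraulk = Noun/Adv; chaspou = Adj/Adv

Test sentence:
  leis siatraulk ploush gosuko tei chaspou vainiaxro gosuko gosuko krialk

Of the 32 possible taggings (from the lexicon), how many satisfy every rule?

1

Candidates per position — 1:leis {Adv,Noun}; 2:siatraulk {Noun,Adv}; 3:ploush {Adj,Adv}; 4:gosuko {Verb}; 5:tei {Adv,Adj}; 6:chaspou {Adj,Adv}; 7:vainiaxro {Adj}; 8:gosuko {Verb}; 9:gosuko {Verb}; 10:krialk {Noun}.
There are 32 candidate sequences in total.
The sequences that satisfy every rule: Noun Noun Adj Verb Adv Adv Adj Verb Verb Noun.
Count = 1.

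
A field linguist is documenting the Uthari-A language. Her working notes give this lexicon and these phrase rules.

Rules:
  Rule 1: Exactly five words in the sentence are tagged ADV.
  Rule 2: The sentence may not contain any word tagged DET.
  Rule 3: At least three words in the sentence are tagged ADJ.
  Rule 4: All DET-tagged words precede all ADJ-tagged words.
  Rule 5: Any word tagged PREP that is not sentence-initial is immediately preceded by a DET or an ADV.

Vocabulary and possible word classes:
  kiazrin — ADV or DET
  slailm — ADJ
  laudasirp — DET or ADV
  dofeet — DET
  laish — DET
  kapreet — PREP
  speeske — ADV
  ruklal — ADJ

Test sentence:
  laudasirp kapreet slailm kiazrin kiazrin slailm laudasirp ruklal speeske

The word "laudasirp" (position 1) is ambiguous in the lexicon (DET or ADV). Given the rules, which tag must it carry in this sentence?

Candidates per position — 1:laudasirp {DET,ADV}; 2:kapreet {PREP}; 3:slailm {ADJ}; 4:kiazrin {ADV,DET}; 5:kiazrin {ADV,DET}; 6:slailm {ADJ}; 7:laudasirp {DET,ADV}; 8:ruklal {ADJ}; 9:speeske {ADV}.
At position 1, choosing DET makes rule 1 impossible to satisfy; hence ADV.
At position 4, choosing DET makes rule 1 impossible to satisfy; hence ADV.
At position 5, choosing DET makes rule 1 impossible to satisfy; hence ADV.
At position 7, choosing DET makes rule 1 impossible to satisfy; hence ADV.
The unique satisfying tagging is: ADV PREP ADJ ADV ADV ADJ ADV ADJ ADV.
Checking: rule 1 satisfied; rule 2 satisfied; rule 3 satisfied; rule 4 satisfied; rule 5 satisfied.

ADV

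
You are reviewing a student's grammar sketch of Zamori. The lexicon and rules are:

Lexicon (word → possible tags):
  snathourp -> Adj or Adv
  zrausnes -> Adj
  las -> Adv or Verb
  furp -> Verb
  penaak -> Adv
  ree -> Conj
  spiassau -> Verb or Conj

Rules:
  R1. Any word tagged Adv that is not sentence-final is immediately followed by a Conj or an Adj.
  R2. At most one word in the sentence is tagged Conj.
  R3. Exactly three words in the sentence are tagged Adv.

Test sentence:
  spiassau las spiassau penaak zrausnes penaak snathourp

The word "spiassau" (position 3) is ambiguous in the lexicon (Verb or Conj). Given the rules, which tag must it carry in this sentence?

Candidates per position — 1:spiassau {Verb,Conj}; 2:las {Adv,Verb}; 3:spiassau {Verb,Conj}; 4:penaak {Adv}; 5:zrausnes {Adj}; 6:penaak {Adv}; 7:snathourp {Adj,Adv}.
Position 7: Adv is ruled out by rule 1; that leaves Adj.
Position 2: Verb is ruled out by rule 3; that leaves Adv.
Position 3: Verb is ruled out by rule 1; that leaves Conj.
Position 1: Conj is ruled out by rule 2; that leaves Verb.
That leaves exactly one tagging: Verb Adv Conj Adv Adj Adv Adj.
Checking: rule 1 ✓; rule 2 ✓; rule 3 ✓.

Conj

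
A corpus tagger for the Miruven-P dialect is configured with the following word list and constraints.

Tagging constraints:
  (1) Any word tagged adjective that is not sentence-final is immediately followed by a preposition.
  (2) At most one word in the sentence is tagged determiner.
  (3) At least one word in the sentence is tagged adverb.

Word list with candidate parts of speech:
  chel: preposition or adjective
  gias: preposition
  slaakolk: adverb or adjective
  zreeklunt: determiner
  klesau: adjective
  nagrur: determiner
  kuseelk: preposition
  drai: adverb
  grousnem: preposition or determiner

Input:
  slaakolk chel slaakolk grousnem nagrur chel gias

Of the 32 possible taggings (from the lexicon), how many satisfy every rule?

Candidates per position — 1:slaakolk {adverb,adjective}; 2:chel {preposition,adjective}; 3:slaakolk {adverb,adjective}; 4:grousnem {preposition,determiner}; 5:nagrur {determiner}; 6:chel {preposition,adjective}; 7:gias {preposition}.
There are 32 candidate sequences in total.
Checking each against the rules leaves 6 sequences.
Count = 6.

6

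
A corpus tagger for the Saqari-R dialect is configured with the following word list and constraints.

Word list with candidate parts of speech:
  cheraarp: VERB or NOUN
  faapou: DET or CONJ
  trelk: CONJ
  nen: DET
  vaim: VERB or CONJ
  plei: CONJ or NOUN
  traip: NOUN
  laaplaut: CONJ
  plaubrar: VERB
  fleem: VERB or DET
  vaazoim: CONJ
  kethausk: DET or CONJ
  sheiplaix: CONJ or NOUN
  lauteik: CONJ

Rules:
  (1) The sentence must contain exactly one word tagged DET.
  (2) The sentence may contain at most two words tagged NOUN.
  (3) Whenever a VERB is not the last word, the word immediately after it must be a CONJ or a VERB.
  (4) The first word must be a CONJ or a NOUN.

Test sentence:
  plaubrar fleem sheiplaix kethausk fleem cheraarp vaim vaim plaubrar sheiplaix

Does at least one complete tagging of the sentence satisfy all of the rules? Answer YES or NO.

NO

Candidates per position — 1:plaubrar {VERB}; 2:fleem {VERB,DET}; 3:sheiplaix {CONJ,NOUN}; 4:kethausk {DET,CONJ}; 5:fleem {VERB,DET}; 6:cheraarp {VERB,NOUN}; 7:vaim {VERB,CONJ}; 8:vaim {VERB,CONJ}; 9:plaubrar {VERB}; 10:sheiplaix {CONJ,NOUN}.
Rule 4 cannot be satisfied by any choice of tags from the lexicon.
So there is no consistent tagging.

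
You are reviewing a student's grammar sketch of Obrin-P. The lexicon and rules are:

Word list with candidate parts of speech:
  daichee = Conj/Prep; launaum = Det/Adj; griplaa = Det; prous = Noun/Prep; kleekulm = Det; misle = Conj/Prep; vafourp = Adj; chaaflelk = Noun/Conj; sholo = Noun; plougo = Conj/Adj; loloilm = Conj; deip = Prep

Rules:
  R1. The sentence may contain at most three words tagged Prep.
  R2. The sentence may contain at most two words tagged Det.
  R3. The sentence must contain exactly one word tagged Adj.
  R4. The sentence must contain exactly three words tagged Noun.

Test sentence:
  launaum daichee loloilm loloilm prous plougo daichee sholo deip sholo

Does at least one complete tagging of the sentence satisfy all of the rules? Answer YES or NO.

YES

Candidates per position — 1:launaum {Det,Adj}; 2:daichee {Conj,Prep}; 3:loloilm {Conj}; 4:loloilm {Conj}; 5:prous {Noun,Prep}; 6:plougo {Conj,Adj}; 7:daichee {Conj,Prep}; 8:sholo {Noun}; 9:deip {Prep}; 10:sholo {Noun}.
One satisfying assignment: Det Conj Conj Conj Noun Adj Conj Noun Prep Noun.
Check: rule 1 ok; rule 2 ok; rule 3 ok; rule 4 ok.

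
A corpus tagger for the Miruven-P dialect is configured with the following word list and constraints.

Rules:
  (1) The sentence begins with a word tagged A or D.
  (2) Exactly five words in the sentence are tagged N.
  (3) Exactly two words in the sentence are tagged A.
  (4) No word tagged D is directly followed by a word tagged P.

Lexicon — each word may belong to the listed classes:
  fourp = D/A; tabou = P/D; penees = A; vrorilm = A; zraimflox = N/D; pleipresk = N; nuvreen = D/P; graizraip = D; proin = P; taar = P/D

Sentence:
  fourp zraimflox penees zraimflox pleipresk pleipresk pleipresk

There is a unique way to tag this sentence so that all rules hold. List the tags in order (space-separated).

A N A N N N N

Candidates per position — 1:fourp {D,A}; 2:zraimflox {N,D}; 3:penees {A}; 4:zraimflox {N,D}; 5:pleipresk {N}; 6:pleipresk {N}; 7:pleipresk {N}.
At position 1, choosing D makes rule 3 impossible to satisfy; hence A.
At position 2, choosing D makes rule 2 impossible to satisfy; hence N.
At position 4, choosing D makes rule 2 impossible to satisfy; hence N.
So the tagging must be: A N A N N N N.
Checking: rule 1 satisfied; rule 2 satisfied; rule 3 satisfied; rule 4 satisfied.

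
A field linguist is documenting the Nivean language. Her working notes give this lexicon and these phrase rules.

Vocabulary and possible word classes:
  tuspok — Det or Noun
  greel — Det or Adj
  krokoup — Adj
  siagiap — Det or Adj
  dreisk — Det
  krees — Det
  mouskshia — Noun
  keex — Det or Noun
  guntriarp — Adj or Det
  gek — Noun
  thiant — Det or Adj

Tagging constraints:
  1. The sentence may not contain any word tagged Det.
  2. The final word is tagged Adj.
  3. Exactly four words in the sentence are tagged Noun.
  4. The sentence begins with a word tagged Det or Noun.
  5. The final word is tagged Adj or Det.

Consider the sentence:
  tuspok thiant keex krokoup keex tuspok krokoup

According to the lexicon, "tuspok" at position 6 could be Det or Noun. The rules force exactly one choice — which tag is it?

Noun

Candidates per position — 1:tuspok {Det,Noun}; 2:thiant {Det,Adj}; 3:keex {Det,Noun}; 4:krokoup {Adj}; 5:keex {Det,Noun}; 6:tuspok {Det,Noun}; 7:krokoup {Adj}.
Position 1: tagging it Det would leave rule 1 unsatisfiable, so it must be Noun.
Position 2: tagging it Det would leave rule 1 unsatisfiable, so it must be Adj.
Position 3: tagging it Det would leave rule 1 unsatisfiable, so it must be Noun.
Position 5: tagging it Det would leave rule 1 unsatisfiable, so it must be Noun.
Position 6: tagging it Det would leave rule 1 unsatisfiable, so it must be Noun.
The only consistent sequence is: Noun Adj Noun Adj Noun Noun Adj.
Verifying each rule — rule 1 ok; rule 2 ok; rule 3 ok; rule 4 ok; rule 5 ok.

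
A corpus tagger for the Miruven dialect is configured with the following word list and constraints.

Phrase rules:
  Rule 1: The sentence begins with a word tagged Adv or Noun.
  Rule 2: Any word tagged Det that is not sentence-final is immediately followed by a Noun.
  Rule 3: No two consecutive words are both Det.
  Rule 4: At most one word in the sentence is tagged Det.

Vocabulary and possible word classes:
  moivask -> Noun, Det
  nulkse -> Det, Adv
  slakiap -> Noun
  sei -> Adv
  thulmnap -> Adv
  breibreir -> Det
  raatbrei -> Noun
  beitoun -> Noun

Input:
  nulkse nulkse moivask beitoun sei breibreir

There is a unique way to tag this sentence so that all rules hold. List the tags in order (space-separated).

Adv Adv Noun Noun Adv Det

Candidates per position — 1:nulkse {Det,Adv}; 2:nulkse {Det,Adv}; 3:moivask {Noun,Det}; 4:beitoun {Noun}; 5:sei {Adv}; 6:breibreir {Det}.
Word 1 cannot be Det — rule 1 would then fail for every completion. It is Adv.
Word 2 cannot be Det — rule 4 would then fail for every completion. It is Adv.
Word 3 cannot be Det — rule 4 would then fail for every completion. It is Noun.
The only consistent sequence is: Adv Adv Noun Noun Adv Det.
Checking: rule 1 ok; rule 2 ok; rule 3 ok; rule 4 ok.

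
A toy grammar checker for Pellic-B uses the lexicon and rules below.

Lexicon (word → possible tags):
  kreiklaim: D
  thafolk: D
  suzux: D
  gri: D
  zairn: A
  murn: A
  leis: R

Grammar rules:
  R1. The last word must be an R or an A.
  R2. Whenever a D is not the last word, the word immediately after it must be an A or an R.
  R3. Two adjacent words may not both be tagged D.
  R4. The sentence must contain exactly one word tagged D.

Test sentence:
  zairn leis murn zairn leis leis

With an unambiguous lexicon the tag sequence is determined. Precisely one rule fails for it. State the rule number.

4

Fixed tagging: A R A A R R.
Applying the rules: R1 holds, R2 holds, R3 holds, R4 violated.
Only rule 4 fails.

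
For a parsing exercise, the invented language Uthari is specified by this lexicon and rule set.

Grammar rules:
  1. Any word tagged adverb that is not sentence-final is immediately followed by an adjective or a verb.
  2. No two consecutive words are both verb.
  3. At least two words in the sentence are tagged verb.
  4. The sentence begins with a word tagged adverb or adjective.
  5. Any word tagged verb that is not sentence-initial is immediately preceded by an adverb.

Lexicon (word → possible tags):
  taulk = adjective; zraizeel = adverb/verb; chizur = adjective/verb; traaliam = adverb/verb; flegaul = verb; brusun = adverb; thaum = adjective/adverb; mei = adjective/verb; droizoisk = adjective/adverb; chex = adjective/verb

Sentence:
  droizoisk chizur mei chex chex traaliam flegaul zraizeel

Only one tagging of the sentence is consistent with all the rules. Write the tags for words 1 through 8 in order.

adverb verb adjective adjective adjective adverb verb adverb

Candidates per position — 1:droizoisk {adjective,adverb}; 2:chizur {adjective,verb}; 3:mei {adjective,verb}; 4:chex {adjective,verb}; 5:chex {adjective,verb}; 6:traaliam {adverb,verb}; 7:flegaul {verb}; 8:zraizeel {adverb,verb}.
If word 3 were verb, no tagging could satisfy rule 5; so word 3 is adjective.
If word 4 were verb, no tagging could satisfy rule 5; so word 4 is adjective.
If word 5 were verb, no tagging could satisfy rule 5; so word 5 is adjective.
If word 6 were verb, no tagging could satisfy rule 2; so word 6 is adverb.
If word 8 were verb, no tagging could satisfy rule 2; so word 8 is adverb.
If word 2 were adjective, no tagging could satisfy rule 3; so word 2 is verb.
If word 1 were adjective, no tagging could satisfy rule 5; so word 1 is adverb.
So the tagging must be: adverb verb adjective adjective adjective adverb verb adverb.
Checking: rule 1 satisfied; rule 2 satisfied; rule 3 satisfied; rule 4 satisfied; rule 5 satisfied.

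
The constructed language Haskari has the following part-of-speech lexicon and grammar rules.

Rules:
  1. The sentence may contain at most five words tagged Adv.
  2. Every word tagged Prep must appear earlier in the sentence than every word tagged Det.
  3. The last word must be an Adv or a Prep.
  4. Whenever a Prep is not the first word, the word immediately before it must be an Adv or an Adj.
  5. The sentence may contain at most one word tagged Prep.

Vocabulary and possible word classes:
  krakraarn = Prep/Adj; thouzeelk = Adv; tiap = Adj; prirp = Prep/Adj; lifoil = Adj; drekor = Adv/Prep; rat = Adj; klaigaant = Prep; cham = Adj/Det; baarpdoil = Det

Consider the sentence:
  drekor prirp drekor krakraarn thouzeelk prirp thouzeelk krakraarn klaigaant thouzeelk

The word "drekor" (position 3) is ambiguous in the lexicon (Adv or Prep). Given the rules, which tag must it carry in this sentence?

Adv

Candidates per position — 1:drekor {Adv,Prep}; 2:prirp {Prep,Adj}; 3:drekor {Adv,Prep}; 4:krakraarn {Prep,Adj}; 5:thouzeelk {Adv}; 6:prirp {Prep,Adj}; 7:thouzeelk {Adv}; 8:krakraarn {Prep,Adj}; 9:klaigaant {Prep}; 10:thouzeelk {Adv}.
At position 1, choosing Prep makes rule 5 impossible to satisfy; hence Adv.
At position 2, choosing Prep makes rule 5 impossible to satisfy; hence Adj.
At position 3, choosing Prep makes rule 5 impossible to satisfy; hence Adv.
At position 4, choosing Prep makes rule 5 impossible to satisfy; hence Adj.
At position 6, choosing Prep makes rule 5 impossible to satisfy; hence Adj.
At position 8, choosing Prep makes rule 4 impossible to satisfy; hence Adj.
The unique satisfying tagging is: Adv Adj Adv Adj Adv Adj Adv Adj Prep Adv.
Check: rule 1 ok; rule 2 ok; rule 3 ok; rule 4 ok; rule 5 ok.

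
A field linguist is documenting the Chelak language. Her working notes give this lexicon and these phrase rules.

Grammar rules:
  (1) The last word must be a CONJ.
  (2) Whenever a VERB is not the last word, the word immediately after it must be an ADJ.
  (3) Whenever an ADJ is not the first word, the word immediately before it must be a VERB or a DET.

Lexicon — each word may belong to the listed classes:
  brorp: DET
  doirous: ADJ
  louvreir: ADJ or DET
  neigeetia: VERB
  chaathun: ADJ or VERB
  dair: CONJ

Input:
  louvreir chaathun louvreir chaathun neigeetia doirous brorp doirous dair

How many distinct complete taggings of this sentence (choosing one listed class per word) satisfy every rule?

1

Candidates per position — 1:louvreir {ADJ,DET}; 2:chaathun {ADJ,VERB}; 3:louvreir {ADJ,DET}; 4:chaathun {ADJ,VERB}; 5:neigeetia {VERB}; 6:doirous {ADJ}; 7:brorp {DET}; 8:doirous {ADJ}; 9:dair {CONJ}.
There are 16 candidate sequences in total.
The sequences that satisfy every rule: DET ADJ DET ADJ VERB ADJ DET ADJ CONJ.
Count = 1.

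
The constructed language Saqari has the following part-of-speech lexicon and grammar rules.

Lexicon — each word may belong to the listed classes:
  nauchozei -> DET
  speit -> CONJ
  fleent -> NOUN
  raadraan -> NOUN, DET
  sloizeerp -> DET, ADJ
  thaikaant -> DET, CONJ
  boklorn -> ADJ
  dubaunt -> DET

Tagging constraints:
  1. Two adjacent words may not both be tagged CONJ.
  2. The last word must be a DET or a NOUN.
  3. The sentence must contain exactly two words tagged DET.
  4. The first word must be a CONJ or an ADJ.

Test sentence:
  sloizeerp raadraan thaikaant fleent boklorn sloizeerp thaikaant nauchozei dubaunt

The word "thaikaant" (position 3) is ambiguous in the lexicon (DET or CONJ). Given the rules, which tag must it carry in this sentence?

CONJ

Candidates per position — 1:sloizeerp {DET,ADJ}; 2:raadraan {NOUN,DET}; 3:thaikaant {DET,CONJ}; 4:fleent {NOUN}; 5:boklorn {ADJ}; 6:sloizeerp {DET,ADJ}; 7:thaikaant {DET,CONJ}; 8:nauchozei {DET}; 9:dubaunt {DET}.
Position 1: tagging it DET would leave rule 3 unsatisfiable, so it must be ADJ.
Position 2: tagging it DET would leave rule 3 unsatisfiable, so it must be NOUN.
Position 3: tagging it DET would leave rule 3 unsatisfiable, so it must be CONJ.
Position 6: tagging it DET would leave rule 3 unsatisfiable, so it must be ADJ.
Position 7: tagging it DET would leave rule 3 unsatisfiable, so it must be CONJ.
The only consistent sequence is: ADJ NOUN CONJ NOUN ADJ ADJ CONJ DET DET.
Rule-by-rule: rule 1 satisfied; rule 2 satisfied; rule 3 satisfied; rule 4 satisfied.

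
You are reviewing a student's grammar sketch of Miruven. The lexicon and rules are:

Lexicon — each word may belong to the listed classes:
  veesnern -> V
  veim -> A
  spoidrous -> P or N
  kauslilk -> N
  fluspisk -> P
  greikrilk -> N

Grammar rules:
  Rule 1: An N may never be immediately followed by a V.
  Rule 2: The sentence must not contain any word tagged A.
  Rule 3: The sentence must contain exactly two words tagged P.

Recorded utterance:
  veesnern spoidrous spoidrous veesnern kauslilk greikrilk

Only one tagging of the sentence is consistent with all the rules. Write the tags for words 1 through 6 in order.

V P P V N N

Candidates per position — 1:veesnern {V}; 2:spoidrous {P,N}; 3:spoidrous {P,N}; 4:veesnern {V}; 5:kauslilk {N}; 6:greikrilk {N}.
Position 2: N is ruled out by rule 3; that leaves P.
Position 3: N is ruled out by rule 1; that leaves P.
So the tagging must be: V P P V N N.
Checking: rule 1 satisfied; rule 2 satisfied; rule 3 satisfied.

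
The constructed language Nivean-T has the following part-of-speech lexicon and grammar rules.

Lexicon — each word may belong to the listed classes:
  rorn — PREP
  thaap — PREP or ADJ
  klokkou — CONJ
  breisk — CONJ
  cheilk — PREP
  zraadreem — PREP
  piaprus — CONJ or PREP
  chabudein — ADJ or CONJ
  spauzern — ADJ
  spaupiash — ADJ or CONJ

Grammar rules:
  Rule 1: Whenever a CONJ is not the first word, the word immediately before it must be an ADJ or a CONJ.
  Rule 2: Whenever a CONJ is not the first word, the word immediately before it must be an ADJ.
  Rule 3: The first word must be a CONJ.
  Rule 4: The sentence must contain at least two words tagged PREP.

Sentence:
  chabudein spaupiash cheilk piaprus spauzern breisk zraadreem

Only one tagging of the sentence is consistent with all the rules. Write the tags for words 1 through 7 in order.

CONJ ADJ PREP PREP ADJ CONJ PREP

Candidates per position — 1:chabudein {ADJ,CONJ}; 2:spaupiash {ADJ,CONJ}; 3:cheilk {PREP}; 4:piaprus {CONJ,PREP}; 5:spauzern {ADJ}; 6:breisk {CONJ}; 7:zraadreem {PREP}.
If word 1 were ADJ, no tagging could satisfy rule 3; so word 1 is CONJ.
If word 2 were CONJ, no tagging could satisfy rule 2; so word 2 is ADJ.
If word 4 were CONJ, no tagging could satisfy rule 1; so word 4 is PREP.
That leaves exactly one tagging: CONJ ADJ PREP PREP ADJ CONJ PREP.
Check: rule 1 ✓; rule 2 ✓; rule 3 ✓; rule 4 ✓.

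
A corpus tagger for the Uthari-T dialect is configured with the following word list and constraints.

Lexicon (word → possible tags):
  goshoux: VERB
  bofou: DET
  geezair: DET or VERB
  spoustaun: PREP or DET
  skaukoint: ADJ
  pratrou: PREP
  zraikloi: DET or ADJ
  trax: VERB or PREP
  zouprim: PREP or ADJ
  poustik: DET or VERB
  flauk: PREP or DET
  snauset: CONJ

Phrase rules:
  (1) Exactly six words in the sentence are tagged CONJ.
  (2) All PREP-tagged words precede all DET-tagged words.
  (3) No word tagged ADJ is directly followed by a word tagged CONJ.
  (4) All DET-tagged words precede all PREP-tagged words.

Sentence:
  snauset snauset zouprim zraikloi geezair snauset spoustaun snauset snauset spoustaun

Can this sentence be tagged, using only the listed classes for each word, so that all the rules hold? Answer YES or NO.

NO

Candidates per position — 1:snauset {CONJ}; 2:snauset {CONJ}; 3:zouprim {PREP,ADJ}; 4:zraikloi {DET,ADJ}; 5:geezair {DET,VERB}; 6:snauset {CONJ}; 7:spoustaun {PREP,DET}; 8:snauset {CONJ}; 9:snauset {CONJ}; 10:spoustaun {PREP,DET}.
Rule 1 cannot be satisfied by any choice of tags from the lexicon.
So there is no consistent tagging.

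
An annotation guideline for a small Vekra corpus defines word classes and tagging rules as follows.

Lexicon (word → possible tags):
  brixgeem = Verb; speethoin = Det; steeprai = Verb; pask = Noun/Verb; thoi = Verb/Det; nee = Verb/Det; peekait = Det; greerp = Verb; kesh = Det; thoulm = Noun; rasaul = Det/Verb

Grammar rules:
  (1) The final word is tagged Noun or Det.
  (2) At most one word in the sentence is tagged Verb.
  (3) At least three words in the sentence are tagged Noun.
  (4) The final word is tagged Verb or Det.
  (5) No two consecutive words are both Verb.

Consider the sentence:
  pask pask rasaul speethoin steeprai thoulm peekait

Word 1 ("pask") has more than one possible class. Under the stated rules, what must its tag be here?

Candidates per position — 1:pask {Noun,Verb}; 2:pask {Noun,Verb}; 3:rasaul {Det,Verb}; 4:speethoin {Det}; 5:steeprai {Verb}; 6:thoulm {Noun}; 7:peekait {Det}.
If word 1 were Verb, no tagging could satisfy rule 2; so word 1 is Noun.
If word 2 were Verb, no tagging could satisfy rule 2; so word 2 is Noun.
If word 3 were Verb, no tagging could satisfy rule 2; so word 3 is Det.
That leaves exactly one tagging: Noun Noun Det Det Verb Noun Det.
Checking: rule 1 satisfied; rule 2 satisfied; rule 3 satisfied; rule 4 satisfied; rule 5 satisfied.

Noun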